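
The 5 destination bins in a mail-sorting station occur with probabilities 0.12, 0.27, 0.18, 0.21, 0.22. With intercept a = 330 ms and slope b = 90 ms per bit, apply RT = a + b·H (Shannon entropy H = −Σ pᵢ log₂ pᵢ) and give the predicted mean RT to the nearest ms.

Entropy contributions −pᵢ log₂ pᵢ: 0.3671, 0.5100, 0.4453, 0.4728, 0.4806; sum H = 2.2758 bits.
RT = a + bH = 330 + 90·2.2758 = 534.82 ms.

535 ms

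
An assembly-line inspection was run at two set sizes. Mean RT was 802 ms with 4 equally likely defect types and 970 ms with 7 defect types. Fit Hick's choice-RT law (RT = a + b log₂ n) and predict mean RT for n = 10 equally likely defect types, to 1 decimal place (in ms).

1077.1 ms

RT is linear in log₂ n, so two points fix the line:
  b = (970 − 802) / (log₂ 7 − log₂ 4) = 168 / (2.8074 − 2) = 208.087 ms/bit
  a = 802 − 208.087 × 2 = 385.826 ms
Then RT(10) = 385.826 + 208.087 × log₂ 10 = 385.826 + 208.087 × 3.3219 ≈ 1077.076 ms.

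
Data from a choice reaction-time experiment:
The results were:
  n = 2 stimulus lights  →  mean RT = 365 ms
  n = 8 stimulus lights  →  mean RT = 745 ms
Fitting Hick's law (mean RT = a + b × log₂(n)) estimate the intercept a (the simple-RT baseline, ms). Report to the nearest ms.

Slope: b = (745 − 365) / (log₂ 8 − log₂ 2) = 380/2.0000 = 190 ms/bit.
a = RT₁ − b·log₂ n₁ = 365 − 190 × 1 = 175.000 ms.

175 ms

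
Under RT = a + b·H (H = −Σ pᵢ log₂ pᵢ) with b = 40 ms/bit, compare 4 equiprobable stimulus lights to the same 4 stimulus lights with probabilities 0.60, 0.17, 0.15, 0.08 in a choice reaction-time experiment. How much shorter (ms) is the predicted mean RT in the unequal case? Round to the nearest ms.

17 ms

The RT saving is b·ΔH. Equiprobable H₀ = log₂(4) = 2.0000 bits; with the given probabilities H = 1.5788 bits.
b·(H₀ − H) = 40 × (2.0000 − 1.5788) = 16.85 ms.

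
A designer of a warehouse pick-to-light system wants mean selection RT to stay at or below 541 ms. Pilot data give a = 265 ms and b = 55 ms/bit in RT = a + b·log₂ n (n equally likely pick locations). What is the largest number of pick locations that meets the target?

32

55·log₂ n ≤ 541 − 265 = 276, giving log₂ n ≤ 5.0182 and n ≤ 32.406. The largest whole number is 32.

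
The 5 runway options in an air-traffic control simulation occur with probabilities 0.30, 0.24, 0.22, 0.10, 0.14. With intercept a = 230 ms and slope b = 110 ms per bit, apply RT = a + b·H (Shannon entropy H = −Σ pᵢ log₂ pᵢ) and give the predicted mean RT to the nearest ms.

475 ms

H = 0.30·log₂(1/0.30) + 0.24·log₂(1/0.24) + 0.22·log₂(1/0.22) + 0.10·log₂(1/0.10) + 0.14·log₂(1/0.14) = 2.2251 bits.
RT = 230 + 110 × 2.2251 = 474.76 ms.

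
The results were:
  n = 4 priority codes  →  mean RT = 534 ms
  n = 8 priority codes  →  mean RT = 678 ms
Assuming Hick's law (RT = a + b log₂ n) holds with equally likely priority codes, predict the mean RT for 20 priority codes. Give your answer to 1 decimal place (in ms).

Fit slope and intercept:
  b = (678 − 534) / (log₂ 8 − log₂ 4) = 144 / (3 − 2) = 144.000 ms/bit
  a = 534 − 144.000 × 2 = 246.000 ms
Then RT(20) = 246.000 + 144.000 × log₂ 20 = 246.000 + 144.000 × 4.3219 ≈ 868.358 ms.

868.4 ms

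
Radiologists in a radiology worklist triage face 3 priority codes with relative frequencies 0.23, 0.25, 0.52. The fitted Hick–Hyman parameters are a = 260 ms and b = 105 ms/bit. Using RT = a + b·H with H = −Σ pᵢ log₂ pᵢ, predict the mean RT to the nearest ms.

415 ms

H = 0.23·log₂(1/0.23) + 0.25·log₂(1/0.25) + 0.52·log₂(1/0.52) = 1.4782 bits.
RT = 260 + 105 × 1.4782 = 415.22 ms.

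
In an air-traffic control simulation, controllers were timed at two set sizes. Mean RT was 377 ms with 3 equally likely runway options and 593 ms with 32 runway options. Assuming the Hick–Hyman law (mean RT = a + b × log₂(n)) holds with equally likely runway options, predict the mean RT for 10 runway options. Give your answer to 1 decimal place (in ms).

486.9 ms

RT is linear in log₂ n, so two points fix the line:
  b = (593 − 377) / (log₂ 32 − log₂ 3) = 216 / (5 − 1.5850) = 63.250 ms/bit
  a = 377 − 63.250 × 1.5850 = 276.752 ms
Then RT(10) = 276.752 + 63.250 × log₂ 10 = 276.752 + 63.250 × 3.3219 ≈ 486.863 ms.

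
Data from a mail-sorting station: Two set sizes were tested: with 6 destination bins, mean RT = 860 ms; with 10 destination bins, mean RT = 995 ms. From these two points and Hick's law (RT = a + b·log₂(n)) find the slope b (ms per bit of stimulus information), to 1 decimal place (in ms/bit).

Slope: b = (995 − 860) / (log₂ 10 − log₂ 6) = 135/0.7370 = 183.184 ms/bit.

183.2 ms/bit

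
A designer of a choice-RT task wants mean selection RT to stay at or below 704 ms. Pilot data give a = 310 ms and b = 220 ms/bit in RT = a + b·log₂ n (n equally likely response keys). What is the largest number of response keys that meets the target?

220·log₂ n ≤ 704 − 310 = 394, giving log₂ n ≤ 1.7909 and n ≤ 3.460. The largest whole number is 3.

3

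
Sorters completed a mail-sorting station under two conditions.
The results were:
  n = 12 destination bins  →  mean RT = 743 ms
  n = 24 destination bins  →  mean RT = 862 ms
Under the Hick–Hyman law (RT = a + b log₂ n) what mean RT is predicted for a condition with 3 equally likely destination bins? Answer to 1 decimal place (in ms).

505.0 ms

With log₂ n on the abscissa the relation is linear; from the two conditions:
  b = (862 − 743) / (log₂ 24 − log₂ 12) = 119 / (4.5850 − 3.5850) = 119.000 ms/bit
  a = 743 − 119.000 × 3.5850 = 316.389 ms
Then RT(3) = 316.389 + 119.000 × log₂ 3 = 316.389 + 119.000 × 1.5850 ≈ 505.000 ms.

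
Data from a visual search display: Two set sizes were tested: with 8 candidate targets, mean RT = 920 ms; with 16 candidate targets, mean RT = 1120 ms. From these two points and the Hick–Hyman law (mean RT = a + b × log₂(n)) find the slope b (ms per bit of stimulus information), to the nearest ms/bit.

200 ms/bit

Slope: b = (1120 − 920) / (log₂ 16 − log₂ 8) = 200/1.0000 = 200 ms/bit.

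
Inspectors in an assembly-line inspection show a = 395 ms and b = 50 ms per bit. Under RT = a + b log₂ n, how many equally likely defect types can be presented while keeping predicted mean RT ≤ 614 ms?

50·log₂ n ≤ 614 − 395 = 219, giving log₂ n ≤ 4.3800 and n ≤ 20.821. The largest whole number is 20.

20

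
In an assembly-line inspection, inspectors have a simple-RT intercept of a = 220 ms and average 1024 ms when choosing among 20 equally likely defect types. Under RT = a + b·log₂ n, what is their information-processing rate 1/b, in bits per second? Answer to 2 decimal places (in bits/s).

5.38 bits/s

Choice component = 1024 − 220 = 804 ms over log₂(20) = 4.3219 bits.
b = 804 / 4.3219 = 186.028 ms/bit, so 1/b = 5.376 bits/s.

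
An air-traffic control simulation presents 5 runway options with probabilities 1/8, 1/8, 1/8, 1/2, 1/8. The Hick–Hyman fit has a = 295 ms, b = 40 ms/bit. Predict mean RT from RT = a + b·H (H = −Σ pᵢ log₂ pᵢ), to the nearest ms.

Each term −pᵢ log₂ pᵢ: 0.125·3 + 0.125·3 + 0.125·3 + 0.5·1 + 0.125·3; summed, H = 2.000 bits.
Mean RT = a + bH = 295 + 40·2.000 = 375.00 ms.

375 ms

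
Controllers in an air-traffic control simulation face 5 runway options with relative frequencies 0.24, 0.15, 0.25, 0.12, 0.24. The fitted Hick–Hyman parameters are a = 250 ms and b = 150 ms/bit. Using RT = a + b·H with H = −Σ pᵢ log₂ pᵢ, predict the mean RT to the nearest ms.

590 ms

H = 0.24·log₂(1/0.24) + 0.15·log₂(1/0.15) + 0.25·log₂(1/0.25) + 0.12·log₂(1/0.12) + 0.24·log₂(1/0.24) = 2.2659 bits.
RT = 250 + 150 × 2.2659 = 589.88 ms.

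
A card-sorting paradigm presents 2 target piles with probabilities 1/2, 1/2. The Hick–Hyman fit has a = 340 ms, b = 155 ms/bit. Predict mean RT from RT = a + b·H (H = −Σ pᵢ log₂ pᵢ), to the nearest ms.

Each term −pᵢ log₂ pᵢ: 0.5·1 + 0.5·1; summed, H = 1.000 bits.
Mean RT = a + bH = 340 + 155·1.000 = 495.00 ms.

495 ms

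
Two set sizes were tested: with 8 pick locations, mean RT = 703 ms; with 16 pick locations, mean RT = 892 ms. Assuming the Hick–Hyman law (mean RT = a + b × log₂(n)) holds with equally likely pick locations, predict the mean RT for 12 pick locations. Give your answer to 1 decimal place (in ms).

Fit slope and intercept:
  b = (892 − 703) / (log₂ 16 − log₂ 8) = 189 / (4 − 3) = 189.000 ms/bit
  a = 703 − 189.000 × 3 = 136.000 ms
Then RT(12) = 136.000 + 189.000 × log₂ 12 = 136.000 + 189.000 × 3.5850 ≈ 813.558 ms.

813.6 ms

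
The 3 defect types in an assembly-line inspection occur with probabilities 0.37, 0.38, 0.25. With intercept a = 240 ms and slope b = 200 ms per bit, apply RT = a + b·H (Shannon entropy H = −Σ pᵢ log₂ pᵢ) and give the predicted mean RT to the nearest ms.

H = 0.37·log₂(1/0.37) + 0.38·log₂(1/0.38) + 0.25·log₂(1/0.25) = 1.5612 bits.
RT = 240 + 200 × 1.5612 = 552.24 ms.

552 ms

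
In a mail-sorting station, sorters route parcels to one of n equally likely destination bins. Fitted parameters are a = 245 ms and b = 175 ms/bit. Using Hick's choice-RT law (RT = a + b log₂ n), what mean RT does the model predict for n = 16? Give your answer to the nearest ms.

log₂(16) = 4 bits, so RT = 245 + 175 × 4 ≈ 945.000 ms.

945 ms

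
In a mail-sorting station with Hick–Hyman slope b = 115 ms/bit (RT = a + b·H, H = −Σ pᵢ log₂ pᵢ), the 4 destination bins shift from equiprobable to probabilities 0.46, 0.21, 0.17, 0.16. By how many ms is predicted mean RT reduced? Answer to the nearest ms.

The RT saving is b·ΔH. Equiprobable H₀ = log₂(4) = 2.0000 bits; with the given probabilities H = 1.8458 bits.
b·(H₀ − H) = 115 × (2.0000 − 1.8458) = 17.74 ms.

18 ms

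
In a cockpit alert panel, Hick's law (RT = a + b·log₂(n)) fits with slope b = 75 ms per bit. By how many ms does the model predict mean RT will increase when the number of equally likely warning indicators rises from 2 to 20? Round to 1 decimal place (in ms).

Only the slope matters, since a is common to both: ΔRT = b·log₂(n₂/n₁).
log₂(20) − log₂(2) = 4.3219 − 1 = 3.3219.
ΔRT = 75 × 3.3219 = 249.145 ms.

249.1 ms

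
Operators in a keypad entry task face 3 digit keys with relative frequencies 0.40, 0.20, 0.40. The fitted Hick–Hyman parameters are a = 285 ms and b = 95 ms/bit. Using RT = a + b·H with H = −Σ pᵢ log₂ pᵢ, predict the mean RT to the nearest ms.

H = 0.40·log₂(1/0.40) + 0.20·log₂(1/0.20) + 0.40·log₂(1/0.40) = 1.5219 bits.
RT = 285 + 95 × 1.5219 = 429.58 ms.

430 ms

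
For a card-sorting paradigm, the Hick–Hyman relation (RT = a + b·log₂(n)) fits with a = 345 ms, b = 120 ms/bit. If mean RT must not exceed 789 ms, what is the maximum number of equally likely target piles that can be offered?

Information budget: (789 − 345)/120 = 3.7000 bits, so n ≤ 2^3.7000 = 12.996 → at most 12.

12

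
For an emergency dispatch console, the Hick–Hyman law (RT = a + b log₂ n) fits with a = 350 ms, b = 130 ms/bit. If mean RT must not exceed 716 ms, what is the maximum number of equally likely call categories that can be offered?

7

Information budget: (716 − 350)/130 = 2.8154 bits, so n ≤ 2^2.8154 = 7.039 → at most 7.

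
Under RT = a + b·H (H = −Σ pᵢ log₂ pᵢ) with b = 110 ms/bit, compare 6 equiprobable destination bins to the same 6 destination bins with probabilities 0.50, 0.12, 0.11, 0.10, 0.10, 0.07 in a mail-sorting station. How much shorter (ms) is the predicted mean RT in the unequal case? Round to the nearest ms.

The RT saving is b·ΔH. Equiprobable H₀ = log₂(6) = 2.5850 bits; with the given probabilities H = 2.1503 bits.
b·(H₀ − H) = 110 × (2.5850 − 2.1503) = 47.81 ms.

48 ms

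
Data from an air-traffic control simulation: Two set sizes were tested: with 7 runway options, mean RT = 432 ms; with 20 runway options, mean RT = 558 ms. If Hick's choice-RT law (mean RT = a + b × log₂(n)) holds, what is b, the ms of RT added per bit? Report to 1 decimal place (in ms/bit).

83.2 ms/bit

The slope on a log₂ axis is (558 − 432) / (4.3219 − 2.8074) = 83.192 ms/bit.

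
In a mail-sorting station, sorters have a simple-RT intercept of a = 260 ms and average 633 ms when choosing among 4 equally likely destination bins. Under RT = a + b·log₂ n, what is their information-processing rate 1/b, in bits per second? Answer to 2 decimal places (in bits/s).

b = (633 − 260)/log₂ 4 = 373/2 = 186.500 ms per bit = 0.18650 s/bit; the reciprocal is 5.362 bits/s.

5.36 bits/s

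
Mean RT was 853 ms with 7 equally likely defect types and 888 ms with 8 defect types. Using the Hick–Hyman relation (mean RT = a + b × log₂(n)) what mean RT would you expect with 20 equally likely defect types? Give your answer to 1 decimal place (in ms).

RT is linear in log₂ n, so two points fix the line:
  b = (888 − 853) / (log₂ 8 − log₂ 7) = 35 / (3 − 2.8074) = 181.681 ms/bit
  a = 853 − 181.681 × 2.8074 = 342.956 ms
Then RT(20) = 342.956 + 181.681 × log₂ 20 = 342.956 + 181.681 × 4.3219 ≈ 1128.170 ms.

1128.2 ms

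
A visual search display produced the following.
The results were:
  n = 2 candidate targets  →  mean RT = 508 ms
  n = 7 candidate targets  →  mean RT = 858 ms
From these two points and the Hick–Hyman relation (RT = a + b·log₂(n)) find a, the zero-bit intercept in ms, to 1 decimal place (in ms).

314.3 ms

b = (RT₂ − RT₁)/(log₂ n₂ − log₂ n₁) = (858 − 508)/(2.8074 − 1) = 193.653 ms/bit.
Intercept: a = 508 − 193.653·log₂(2) = 314.347 ms.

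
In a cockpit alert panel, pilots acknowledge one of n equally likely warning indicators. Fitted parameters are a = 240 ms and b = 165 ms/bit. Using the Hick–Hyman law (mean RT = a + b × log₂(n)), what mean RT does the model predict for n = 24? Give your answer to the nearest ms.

997 ms

log₂(24) = 4.5850 bits, so RT = 240 + 165 × 4.5850 ≈ 996.519 ms.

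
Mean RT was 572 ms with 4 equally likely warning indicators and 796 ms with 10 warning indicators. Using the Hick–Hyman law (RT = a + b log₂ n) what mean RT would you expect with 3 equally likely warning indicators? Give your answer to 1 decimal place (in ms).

Fit slope and intercept:
  b = (796 − 572) / (log₂ 10 − log₂ 4) = 224 / (3.3219 − 2) = 169.449 ms/bit
  a = 572 − 169.449 × 2 = 233.101 ms
Then RT(3) = 233.101 + 169.449 × log₂ 3 = 233.101 + 169.449 × 1.5850 ≈ 501.672 ms.

501.7 ms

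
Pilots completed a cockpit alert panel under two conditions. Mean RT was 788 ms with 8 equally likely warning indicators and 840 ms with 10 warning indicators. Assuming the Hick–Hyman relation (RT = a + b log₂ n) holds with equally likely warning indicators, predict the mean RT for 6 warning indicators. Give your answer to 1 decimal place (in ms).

721.0 ms

Fit slope and intercept:
  b = (840 − 788) / (log₂ 10 − log₂ 8) = 52 / (3.3219 − 3) = 161.527 ms/bit
  a = 788 − 161.527 × 3 = 303.420 ms
Then RT(6) = 303.420 + 161.527 × log₂ 6 = 303.420 + 161.527 × 2.5850 ≈ 720.960 ms.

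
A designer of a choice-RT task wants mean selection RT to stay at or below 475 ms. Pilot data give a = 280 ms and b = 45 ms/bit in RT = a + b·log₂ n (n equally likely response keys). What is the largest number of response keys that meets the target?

Set 280 + 45·log₂ n ≤ 475 → log₂ n ≤ (475 − 280)/45 = 4.3333.
So n ≤ 2^4.3333 = 20.159; the largest integer n is 20.

20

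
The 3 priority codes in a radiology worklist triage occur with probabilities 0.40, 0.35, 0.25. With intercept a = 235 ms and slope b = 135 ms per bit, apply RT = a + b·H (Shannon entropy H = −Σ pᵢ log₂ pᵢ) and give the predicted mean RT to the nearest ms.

H = 0.40·log₂(1/0.40) + 0.35·log₂(1/0.35) + 0.25·log₂(1/0.25) = 1.5589 bits.
RT = 235 + 135 × 1.5589 = 445.45 ms.

445 ms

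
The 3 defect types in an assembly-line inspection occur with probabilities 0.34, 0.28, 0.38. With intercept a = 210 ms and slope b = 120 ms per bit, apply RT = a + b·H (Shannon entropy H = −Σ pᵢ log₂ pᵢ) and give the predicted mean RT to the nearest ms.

H = 0.34·log₂(1/0.34) + 0.28·log₂(1/0.28) + 0.38·log₂(1/0.38) = 1.5738 bits.
RT = 210 + 120 × 1.5738 = 398.86 ms.

399 ms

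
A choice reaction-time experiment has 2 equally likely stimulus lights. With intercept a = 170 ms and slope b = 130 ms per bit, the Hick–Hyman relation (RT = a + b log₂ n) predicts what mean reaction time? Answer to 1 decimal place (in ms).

300.0 ms

log₂(2) = 1 bits, so RT = 170 + 130 × 1 ≈ 300.000 ms.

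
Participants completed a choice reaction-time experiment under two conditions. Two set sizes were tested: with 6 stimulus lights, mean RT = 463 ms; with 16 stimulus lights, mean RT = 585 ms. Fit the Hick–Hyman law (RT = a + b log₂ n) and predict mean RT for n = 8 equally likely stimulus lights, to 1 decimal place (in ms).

498.8 ms

With log₂ n on the abscissa the relation is linear; from the two conditions:
  b = (585 − 463) / (log₂ 16 − log₂ 6) = 122 / (4 − 2.5850) = 86.217 ms/bit
  a = 463 − 86.217 × 2.5850 = 240.133 ms
Then RT(8) = 240.133 + 86.217 × log₂ 8 = 240.133 + 86.217 × 3 ≈ 498.783 ms.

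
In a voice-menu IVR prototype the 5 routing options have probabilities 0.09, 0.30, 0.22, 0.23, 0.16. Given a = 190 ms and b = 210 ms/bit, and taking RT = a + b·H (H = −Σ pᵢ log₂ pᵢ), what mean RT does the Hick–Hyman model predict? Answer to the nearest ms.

H = 0.09·log₂(1/0.09) + 0.30·log₂(1/0.30) + 0.22·log₂(1/0.22) + 0.23·log₂(1/0.23) + 0.16·log₂(1/0.16) = 2.2250 bits.
RT = 190 + 210 × 2.2250 = 657.25 ms.

657 ms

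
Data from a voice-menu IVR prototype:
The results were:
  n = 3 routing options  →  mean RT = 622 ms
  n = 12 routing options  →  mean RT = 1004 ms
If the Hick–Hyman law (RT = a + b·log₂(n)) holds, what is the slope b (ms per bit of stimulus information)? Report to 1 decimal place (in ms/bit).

b = (RT₂ − RT₁)/(log₂ n₂ − log₂ n₁) = (1004 − 622)/(3.5850 − 1.5850) = 191.000 ms/bit.

191.0 ms/bit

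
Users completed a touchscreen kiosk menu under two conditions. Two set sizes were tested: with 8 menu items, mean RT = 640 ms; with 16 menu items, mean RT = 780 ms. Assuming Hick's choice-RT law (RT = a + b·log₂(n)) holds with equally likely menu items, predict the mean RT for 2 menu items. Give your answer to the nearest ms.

360 ms

Fit slope and intercept:
  b = (780 − 640) / (log₂ 16 − log₂ 8) = 140 / (4 − 3) = 140 ms/bit
  a = 640 − 140 × 3 = 220 ms
Then RT(2) = 220 + 140 × log₂ 2 = 220 + 140 × 1 ≈ 360.000 ms.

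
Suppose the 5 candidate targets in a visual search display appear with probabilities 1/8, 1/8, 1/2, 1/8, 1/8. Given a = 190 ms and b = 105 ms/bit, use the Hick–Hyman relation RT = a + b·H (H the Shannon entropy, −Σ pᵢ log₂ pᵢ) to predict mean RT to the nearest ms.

Each term −pᵢ log₂ pᵢ: 0.125·3 + 0.125·3 + 0.5·1 + 0.125·3 + 0.125·3; summed, H = 2.000 bits.
Mean RT = a + bH = 190 + 105·2.000 = 400.00 ms.

400 ms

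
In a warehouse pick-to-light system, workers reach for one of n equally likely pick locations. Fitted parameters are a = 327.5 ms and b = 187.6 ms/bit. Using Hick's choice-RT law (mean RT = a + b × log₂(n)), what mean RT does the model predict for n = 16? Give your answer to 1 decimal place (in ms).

1077.9 ms

log₂(16) = 4 bits, so RT = 327.5 + 187.6 × 4 ≈ 1077.900 ms.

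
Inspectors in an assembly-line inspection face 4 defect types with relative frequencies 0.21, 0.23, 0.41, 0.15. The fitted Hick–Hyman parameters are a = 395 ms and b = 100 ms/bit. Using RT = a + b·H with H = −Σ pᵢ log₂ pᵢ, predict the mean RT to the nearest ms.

H = 0.21·log₂(1/0.21) + 0.23·log₂(1/0.23) + 0.41·log₂(1/0.41) + 0.15·log₂(1/0.15) = 1.8984 bits.
RT = 395 + 100 × 1.8984 = 584.84 ms.

585 ms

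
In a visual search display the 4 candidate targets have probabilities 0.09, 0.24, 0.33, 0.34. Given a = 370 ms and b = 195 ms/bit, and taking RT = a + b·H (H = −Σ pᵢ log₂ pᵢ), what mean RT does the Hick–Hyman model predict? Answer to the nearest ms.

733 ms

H = 0.09·log₂(1/0.09) + 0.24·log₂(1/0.24) + 0.33·log₂(1/0.33) + 0.34·log₂(1/0.34) = 1.8638 bits.
RT = 370 + 195 × 1.8638 = 733.44 ms.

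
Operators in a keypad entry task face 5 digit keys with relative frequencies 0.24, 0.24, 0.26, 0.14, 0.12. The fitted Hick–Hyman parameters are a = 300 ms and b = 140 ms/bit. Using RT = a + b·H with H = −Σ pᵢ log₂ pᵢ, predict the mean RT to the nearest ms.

616 ms

H = 0.24·log₂(1/0.24) + 0.24·log₂(1/0.24) + 0.26·log₂(1/0.26) + 0.14·log₂(1/0.14) + 0.12·log₂(1/0.12) = 2.2577 bits.
RT = 300 + 140 × 2.2577 = 616.08 ms.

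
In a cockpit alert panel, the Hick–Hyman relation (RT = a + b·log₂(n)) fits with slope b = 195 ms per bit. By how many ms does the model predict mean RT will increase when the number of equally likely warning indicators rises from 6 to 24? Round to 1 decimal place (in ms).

390.0 ms

Only the slope matters, since a is common to both: ΔRT = b·log₂(n₂/n₁).
log₂(24) − log₂(6) = log₂(24/6) = log₂(4) = 2.
ΔRT = 195 × 2.0000 = 390.000 ms.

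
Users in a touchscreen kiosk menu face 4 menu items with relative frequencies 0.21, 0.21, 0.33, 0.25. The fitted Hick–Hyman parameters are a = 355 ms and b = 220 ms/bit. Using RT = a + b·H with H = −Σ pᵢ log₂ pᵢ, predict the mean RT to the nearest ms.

H = 0.21·log₂(1/0.21) + 0.21·log₂(1/0.21) + 0.33·log₂(1/0.33) + 0.25·log₂(1/0.25) = 1.9735 bits.
RT = 355 + 220 × 1.9735 = 789.16 ms.

789 ms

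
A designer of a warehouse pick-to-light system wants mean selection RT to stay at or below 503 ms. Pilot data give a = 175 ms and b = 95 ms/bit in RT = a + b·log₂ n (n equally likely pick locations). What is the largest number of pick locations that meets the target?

10

95·log₂ n ≤ 503 − 175 = 328, giving log₂ n ≤ 3.4526 and n ≤ 10.948. The largest whole number is 10.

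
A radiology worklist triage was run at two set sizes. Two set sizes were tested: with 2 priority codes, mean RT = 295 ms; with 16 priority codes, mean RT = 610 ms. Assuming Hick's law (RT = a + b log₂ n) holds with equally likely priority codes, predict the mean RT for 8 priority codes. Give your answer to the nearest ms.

505 ms

Solve the two-equation system in a and b:
  b = (610 − 295) / (log₂ 16 − log₂ 2) = 315 / (4 − 1) = 105 ms/bit
  a = 295 − 105 × 1 = 190 ms
Then RT(8) = 190 + 105 × log₂ 8 = 190 + 105 × 3 ≈ 505.000 ms.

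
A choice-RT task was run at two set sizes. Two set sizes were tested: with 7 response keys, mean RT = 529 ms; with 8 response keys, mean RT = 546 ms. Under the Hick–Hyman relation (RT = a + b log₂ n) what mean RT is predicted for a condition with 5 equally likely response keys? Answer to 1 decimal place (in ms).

RT is linear in log₂ n, so two points fix the line:
  b = (546 − 529) / (log₂ 8 − log₂ 7) = 17 / (3 − 2.8074) = 88.245 ms/bit
  a = 529 − 88.245 × 2.8074 = 281.264 ms
Then RT(5) = 281.264 + 88.245 × log₂ 5 = 281.264 + 88.245 × 2.3219 ≈ 486.163 ms.

486.2 ms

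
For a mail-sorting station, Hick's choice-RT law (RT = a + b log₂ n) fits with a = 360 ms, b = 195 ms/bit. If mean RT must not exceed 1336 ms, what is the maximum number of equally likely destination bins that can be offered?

Set 360 + 195·log₂ n ≤ 1336 → log₂ n ≤ (1336 − 360)/195 = 5.0051.
So n ≤ 2^5.0051 = 32.114; the largest integer n is 32.

32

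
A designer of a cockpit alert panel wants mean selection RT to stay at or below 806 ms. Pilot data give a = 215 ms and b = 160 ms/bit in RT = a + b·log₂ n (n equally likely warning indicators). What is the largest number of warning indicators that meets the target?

12

Information budget: (806 − 215)/160 = 3.6938 bits, so n ≤ 2^3.6938 = 12.940 → at most 12.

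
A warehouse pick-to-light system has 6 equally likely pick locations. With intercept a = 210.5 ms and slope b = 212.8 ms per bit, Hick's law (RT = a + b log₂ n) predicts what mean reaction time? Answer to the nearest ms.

log₂(6) = 2.5850 bits, so RT = 210.5 + 212.8 × 2.5850 ≈ 760.580 ms.

761 ms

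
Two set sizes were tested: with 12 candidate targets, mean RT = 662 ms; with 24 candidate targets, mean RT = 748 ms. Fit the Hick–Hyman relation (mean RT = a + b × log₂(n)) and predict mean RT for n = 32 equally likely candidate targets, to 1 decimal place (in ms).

Solve the two-equation system in a and b:
  b = (748 − 662) / (log₂ 24 − log₂ 12) = 86 / (4.5850 − 3.5850) = 86.000 ms/bit
  a = 662 − 86.000 × 3.5850 = 353.693 ms
Then RT(32) = 353.693 + 86.000 × log₂ 32 = 353.693 + 86.000 × 5 ≈ 783.693 ms.

783.7 ms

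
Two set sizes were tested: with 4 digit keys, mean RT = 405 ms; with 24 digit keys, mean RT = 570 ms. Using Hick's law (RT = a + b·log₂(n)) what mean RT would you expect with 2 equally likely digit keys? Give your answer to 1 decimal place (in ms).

RT is linear in log₂ n, so two points fix the line:
  b = (570 − 405) / (log₂ 24 − log₂ 4) = 165 / (4.5850 − 2) = 63.831 ms/bit
  a = 405 − 63.831 × 2 = 277.339 ms
Then RT(2) = 277.339 + 63.831 × log₂ 2 = 277.339 + 63.831 × 1 ≈ 341.169 ms.

341.2 ms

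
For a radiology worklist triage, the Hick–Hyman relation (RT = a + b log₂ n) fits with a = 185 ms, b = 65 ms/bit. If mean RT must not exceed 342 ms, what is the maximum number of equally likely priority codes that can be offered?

Set 185 + 65·log₂ n ≤ 342 → log₂ n ≤ (342 − 185)/65 = 2.4154.
So n ≤ 2^2.4154 = 5.335; the largest integer n is 5.

5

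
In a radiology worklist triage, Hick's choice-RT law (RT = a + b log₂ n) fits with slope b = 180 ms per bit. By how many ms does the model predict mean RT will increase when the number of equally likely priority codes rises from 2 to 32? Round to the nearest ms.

720 ms

The intercept a cancels: ΔRT = b·(log₂ n₂ − log₂ n₁) = b·log₂(n₂/n₁).
log₂(32) − log₂(2) = log₂(32/2) = log₂(16) = 4.
ΔRT = 180 × 4.0000 = 720.000 ms.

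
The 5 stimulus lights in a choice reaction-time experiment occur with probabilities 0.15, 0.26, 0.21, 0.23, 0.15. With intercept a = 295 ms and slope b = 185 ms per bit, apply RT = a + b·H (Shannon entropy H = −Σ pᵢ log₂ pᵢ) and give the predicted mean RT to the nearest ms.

Entropy contributions −pᵢ log₂ pᵢ: 0.4105, 0.5053, 0.4728, 0.4877, 0.4105; sum H = 2.2869 bits.
RT = a + bH = 295 + 185·2.2869 = 718.07 ms.

718 ms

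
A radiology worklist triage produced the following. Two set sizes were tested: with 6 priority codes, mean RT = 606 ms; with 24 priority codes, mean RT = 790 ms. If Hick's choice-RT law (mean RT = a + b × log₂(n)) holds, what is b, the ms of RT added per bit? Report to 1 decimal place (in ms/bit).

Slope: b = (790 − 606) / (log₂ 24 − log₂ 6) = 184/2.0000 = 92.000 ms/bit.

92.0 ms/bit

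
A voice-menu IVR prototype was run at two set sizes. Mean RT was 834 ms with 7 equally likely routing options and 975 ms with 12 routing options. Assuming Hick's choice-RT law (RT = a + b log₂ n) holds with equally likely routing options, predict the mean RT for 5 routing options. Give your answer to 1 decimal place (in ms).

With log₂ n on the abscissa the relation is linear; from the two conditions:
  b = (975 − 834) / (log₂ 12 − log₂ 7) = 141 / (3.5850 − 2.8074) = 181.325 ms/bit
  a = 834 − 181.325 × 2.8074 = 324.955 ms
Then RT(5) = 324.955 + 181.325 × log₂ 5 = 324.955 + 181.325 × 2.3219 ≈ 745.980 ms.

746.0 ms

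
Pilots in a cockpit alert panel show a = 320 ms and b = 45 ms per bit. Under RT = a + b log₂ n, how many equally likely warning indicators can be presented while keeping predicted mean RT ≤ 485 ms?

12

45·log₂ n ≤ 485 − 320 = 165, giving log₂ n ≤ 3.6667 and n ≤ 12.699. The largest whole number is 12.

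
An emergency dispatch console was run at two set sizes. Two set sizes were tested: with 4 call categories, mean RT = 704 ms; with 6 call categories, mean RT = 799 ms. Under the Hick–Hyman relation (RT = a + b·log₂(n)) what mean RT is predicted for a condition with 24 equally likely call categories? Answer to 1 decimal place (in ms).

1123.8 ms

With log₂ n on the abscissa the relation is linear; from the two conditions:
  b = (799 − 704) / (log₂ 6 − log₂ 4) = 95 / (2.5850 − 2) = 162.404 ms/bit
  a = 704 − 162.404 × 2 = 379.193 ms
Then RT(24) = 379.193 + 162.404 × log₂ 24 = 379.193 + 162.404 × 4.5850 ≈ 1123.807 ms.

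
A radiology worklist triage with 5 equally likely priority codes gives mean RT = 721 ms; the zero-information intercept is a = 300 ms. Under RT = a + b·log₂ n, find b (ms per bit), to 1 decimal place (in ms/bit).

5 alternatives carry log₂ 5 = 2.3219 bits; the choice cost is 721 − 300 = 421 ms, so b = 421/2.3219 = 181.315 ms/bit.

181.3 ms/bit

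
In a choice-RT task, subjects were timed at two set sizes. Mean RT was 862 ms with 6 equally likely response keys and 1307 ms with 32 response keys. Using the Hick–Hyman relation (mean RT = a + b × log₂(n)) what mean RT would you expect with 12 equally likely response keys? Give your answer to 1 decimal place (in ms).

1046.3 ms

Solve the two-equation system in a and b:
  b = (1307 − 862) / (log₂ 32 − log₂ 6) = 445 / (5 − 2.5850) = 184.262 ms/bit
  a = 862 − 184.262 × 2.5850 = 385.689 ms
Then RT(12) = 385.689 + 184.262 × log₂ 12 = 385.689 + 184.262 × 3.5850 ≈ 1046.262 ms.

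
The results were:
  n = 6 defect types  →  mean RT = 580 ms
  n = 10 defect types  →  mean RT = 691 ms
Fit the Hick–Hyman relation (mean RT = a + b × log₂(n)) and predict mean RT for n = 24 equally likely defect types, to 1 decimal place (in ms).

881.2 ms

RT is linear in log₂ n, so two points fix the line:
  b = (691 − 580) / (log₂ 10 − log₂ 6) = 111 / (3.3219 − 2.5850) = 150.618 ms/bit
  a = 580 − 150.618 × 2.5850 = 190.659 ms
Then RT(24) = 190.659 + 150.618 × log₂ 24 = 190.659 + 150.618 × 4.5850 ≈ 881.235 ms.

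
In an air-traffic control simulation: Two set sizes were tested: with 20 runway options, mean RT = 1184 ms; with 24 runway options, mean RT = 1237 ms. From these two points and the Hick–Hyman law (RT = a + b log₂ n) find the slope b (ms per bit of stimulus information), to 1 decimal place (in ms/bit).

Slope: b = (1237 − 1184) / (log₂ 24 − log₂ 20) = 53/0.2630 = 201.495 ms/bit.

201.5 ms/bit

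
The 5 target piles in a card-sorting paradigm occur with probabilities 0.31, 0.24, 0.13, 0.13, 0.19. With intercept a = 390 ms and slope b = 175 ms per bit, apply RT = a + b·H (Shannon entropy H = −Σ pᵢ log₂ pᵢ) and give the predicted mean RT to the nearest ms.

782 ms

H = 0.31·log₂(1/0.31) + 0.24·log₂(1/0.24) + 0.13·log₂(1/0.13) + 0.13·log₂(1/0.13) + 0.19·log₂(1/0.19) = 2.2384 bits.
RT = 390 + 175 × 2.2384 = 781.73 ms.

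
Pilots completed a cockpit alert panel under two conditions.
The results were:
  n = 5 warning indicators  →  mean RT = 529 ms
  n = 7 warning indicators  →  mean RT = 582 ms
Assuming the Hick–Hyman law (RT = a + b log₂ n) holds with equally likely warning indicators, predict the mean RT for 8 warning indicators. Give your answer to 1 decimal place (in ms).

603.0 ms

Solve the two-equation system in a and b:
  b = (582 − 529) / (log₂ 7 − log₂ 5) = 53 / (2.8074 − 2.3219) = 109.182 ms/bit
  a = 529 − 109.182 × 2.3219 = 275.487 ms
Then RT(8) = 275.487 + 109.182 × log₂ 8 = 275.487 + 109.182 × 3 ≈ 603.033 ms.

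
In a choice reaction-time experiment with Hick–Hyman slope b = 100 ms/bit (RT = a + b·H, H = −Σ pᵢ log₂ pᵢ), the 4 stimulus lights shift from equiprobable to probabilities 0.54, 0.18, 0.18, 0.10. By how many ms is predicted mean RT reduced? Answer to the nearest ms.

Equiprobable entropy H₀ = log₂ 4 = 2.0000 bits.
Skewed entropy H = −Σ pᵢ log₂ pᵢ = 1.7029 bits.
ΔRT = b·(H₀ − H) = 100 × 0.2971 = 29.71 ms.

30 ms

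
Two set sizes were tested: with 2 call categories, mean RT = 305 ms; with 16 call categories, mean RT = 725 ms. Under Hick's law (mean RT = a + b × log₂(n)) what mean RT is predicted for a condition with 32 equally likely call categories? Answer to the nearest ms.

865 ms

With log₂ n on the abscissa the relation is linear; from the two conditions:
  b = (725 − 305) / (log₂ 16 − log₂ 2) = 420 / (4 − 1) = 140 ms/bit
  a = 305 − 140 × 1 = 165 ms
Then RT(32) = 165 + 140 × log₂ 32 = 165 + 140 × 5 ≈ 865.000 ms.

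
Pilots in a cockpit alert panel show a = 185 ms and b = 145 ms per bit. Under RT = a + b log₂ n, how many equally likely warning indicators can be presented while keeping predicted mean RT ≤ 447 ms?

3

Information budget: (447 − 185)/145 = 1.8069 bits, so n ≤ 2^1.8069 = 3.499 → at most 3.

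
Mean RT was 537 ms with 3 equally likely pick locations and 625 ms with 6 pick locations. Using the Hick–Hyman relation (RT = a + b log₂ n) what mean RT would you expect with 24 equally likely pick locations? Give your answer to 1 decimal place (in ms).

Fit slope and intercept:
  b = (625 − 537) / (log₂ 6 − log₂ 3) = 88 / (2.5850 − 1.5850) = 88.000 ms/bit
  a = 537 − 88.000 × 1.5850 = 397.523 ms
Then RT(24) = 397.523 + 88.000 × log₂ 24 = 397.523 + 88.000 × 4.5850 ≈ 801.000 ms.

801.0 ms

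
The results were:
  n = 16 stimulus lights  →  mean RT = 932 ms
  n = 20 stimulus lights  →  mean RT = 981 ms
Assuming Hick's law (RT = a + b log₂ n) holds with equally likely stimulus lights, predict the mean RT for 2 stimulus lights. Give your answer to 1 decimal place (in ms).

RT is linear in log₂ n, so two points fix the line:
  b = (981 − 932) / (log₂ 20 − log₂ 16) = 49 / (4.3219 − 4) = 152.208 ms/bit
  a = 932 − 152.208 × 4 = 323.168 ms
Then RT(2) = 323.168 + 152.208 × log₂ 2 = 323.168 + 152.208 × 1 ≈ 475.376 ms.

475.4 ms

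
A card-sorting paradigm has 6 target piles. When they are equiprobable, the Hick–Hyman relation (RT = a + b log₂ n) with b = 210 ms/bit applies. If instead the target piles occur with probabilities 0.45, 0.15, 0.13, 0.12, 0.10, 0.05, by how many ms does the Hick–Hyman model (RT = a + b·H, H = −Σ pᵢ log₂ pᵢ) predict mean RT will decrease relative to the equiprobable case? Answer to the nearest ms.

Equiprobable entropy H₀ = log₂ 6 = 2.5850 bits.
Skewed entropy H = −Σ pᵢ log₂ pᵢ = 2.2269 bits.
ΔRT = b·(H₀ − H) = 210 × 0.3580 = 75.18 ms.

75 ms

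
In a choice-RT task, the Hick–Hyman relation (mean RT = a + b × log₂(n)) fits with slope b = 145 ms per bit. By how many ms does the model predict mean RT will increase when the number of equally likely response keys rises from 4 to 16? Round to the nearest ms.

290 ms

ΔRT = (a + b log₂ n₂) − (a + b log₂ n₁) = b·(log₂ n₂ − log₂ n₁).
log₂(16) − log₂(4) = log₂(16/4) = log₂(4) = 2.
ΔRT = 145 × 2.0000 = 290.000 ms.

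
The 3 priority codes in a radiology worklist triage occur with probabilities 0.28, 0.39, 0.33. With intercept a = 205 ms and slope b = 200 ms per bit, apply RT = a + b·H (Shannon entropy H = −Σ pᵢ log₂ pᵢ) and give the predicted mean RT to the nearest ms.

519 ms

H = 0.28·log₂(1/0.28) + 0.39·log₂(1/0.39) + 0.33·log₂(1/0.33) = 1.5718 bits.
RT = 205 + 200 × 1.5718 = 519.37 ms.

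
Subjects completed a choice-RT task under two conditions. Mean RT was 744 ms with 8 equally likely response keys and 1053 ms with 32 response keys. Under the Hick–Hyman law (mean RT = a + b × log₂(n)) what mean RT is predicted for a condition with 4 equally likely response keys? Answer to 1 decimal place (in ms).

With log₂ n on the abscissa the relation is linear; from the two conditions:
  b = (1053 − 744) / (log₂ 32 − log₂ 8) = 309 / (5 − 3) = 154.500 ms/bit
  a = 744 − 154.500 × 3 = 280.500 ms
Then RT(4) = 280.500 + 154.500 × log₂ 4 = 280.500 + 154.500 × 2 ≈ 589.500 ms.

589.5 ms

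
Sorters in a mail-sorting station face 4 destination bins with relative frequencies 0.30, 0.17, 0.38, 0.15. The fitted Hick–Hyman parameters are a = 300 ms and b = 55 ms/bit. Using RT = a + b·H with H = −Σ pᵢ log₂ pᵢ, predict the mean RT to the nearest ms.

Entropy contributions −pᵢ log₂ pᵢ: 0.5211, 0.4346, 0.5305, 0.4105; sum H = 1.8967 bits.
RT = a + bH = 300 + 55·1.8967 = 404.32 ms.

404 ms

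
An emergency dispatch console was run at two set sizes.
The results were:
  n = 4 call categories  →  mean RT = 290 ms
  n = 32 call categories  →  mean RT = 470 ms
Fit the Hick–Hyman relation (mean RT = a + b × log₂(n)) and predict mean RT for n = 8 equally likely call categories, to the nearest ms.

350 ms

With log₂ n on the abscissa the relation is linear; from the two conditions:
  b = (470 − 290) / (log₂ 32 − log₂ 4) = 180 / (5 − 2) = 60 ms/bit
  a = 290 − 60 × 2 = 170 ms
Then RT(8) = 170 + 60 × log₂ 8 = 170 + 60 × 3 ≈ 350.000 ms.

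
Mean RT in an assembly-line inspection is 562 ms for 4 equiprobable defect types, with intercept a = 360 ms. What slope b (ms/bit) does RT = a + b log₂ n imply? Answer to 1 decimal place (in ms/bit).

101.0 ms/bit

log₂(4) = 2 bits.
b = (RT − a)/log₂ n = (562 − 360) / 2 = 101.000 ms/bit.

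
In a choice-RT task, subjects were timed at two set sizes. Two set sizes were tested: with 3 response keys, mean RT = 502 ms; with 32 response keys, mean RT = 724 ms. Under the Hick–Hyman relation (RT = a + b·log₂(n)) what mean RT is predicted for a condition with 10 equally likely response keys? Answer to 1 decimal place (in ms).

Fit slope and intercept:
  b = (724 − 502) / (log₂ 32 − log₂ 3) = 222 / (5 − 1.5850) = 65.007 ms/bit
  a = 502 − 65.007 × 1.5850 = 398.967 ms
Then RT(10) = 398.967 + 65.007 × log₂ 10 = 398.967 + 65.007 × 3.3219 ≈ 614.914 ms.

614.9 ms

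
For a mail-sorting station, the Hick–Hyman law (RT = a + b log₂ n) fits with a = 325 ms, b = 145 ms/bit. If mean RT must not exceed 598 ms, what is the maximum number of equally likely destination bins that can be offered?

145·log₂ n ≤ 598 − 325 = 273, giving log₂ n ≤ 1.8828 and n ≤ 3.688. The largest whole number is 3.

3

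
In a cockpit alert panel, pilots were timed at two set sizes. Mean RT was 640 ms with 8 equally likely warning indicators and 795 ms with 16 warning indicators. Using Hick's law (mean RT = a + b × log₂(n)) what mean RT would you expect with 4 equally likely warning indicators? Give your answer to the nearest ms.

With log₂ n on the abscissa the relation is linear; from the two conditions:
  b = (795 − 640) / (log₂ 16 − log₂ 8) = 155 / (4 − 3) = 155 ms/bit
  a = 640 − 155 × 3 = 175 ms
Then RT(4) = 175 + 155 × log₂ 4 = 175 + 155 × 2 ≈ 485.000 ms.

485 ms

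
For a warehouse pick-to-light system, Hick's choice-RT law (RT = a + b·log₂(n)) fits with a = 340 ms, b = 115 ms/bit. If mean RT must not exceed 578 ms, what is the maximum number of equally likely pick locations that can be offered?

4

Information budget: (578 − 340)/115 = 2.0696 bits, so n ≤ 2^2.0696 = 4.198 → at most 4.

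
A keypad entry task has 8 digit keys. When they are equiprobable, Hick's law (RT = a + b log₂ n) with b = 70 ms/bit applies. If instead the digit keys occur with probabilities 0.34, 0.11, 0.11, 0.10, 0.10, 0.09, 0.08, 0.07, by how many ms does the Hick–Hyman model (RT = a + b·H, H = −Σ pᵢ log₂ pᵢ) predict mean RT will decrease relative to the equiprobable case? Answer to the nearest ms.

Equiprobable entropy H₀ = log₂ 8 = 3.0000 bits.
Skewed entropy H = −Σ pᵢ log₂ pᵢ = 2.7669 bits.
ΔRT = b·(H₀ − H) = 70 × 0.2331 = 16.32 ms.

16 ms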